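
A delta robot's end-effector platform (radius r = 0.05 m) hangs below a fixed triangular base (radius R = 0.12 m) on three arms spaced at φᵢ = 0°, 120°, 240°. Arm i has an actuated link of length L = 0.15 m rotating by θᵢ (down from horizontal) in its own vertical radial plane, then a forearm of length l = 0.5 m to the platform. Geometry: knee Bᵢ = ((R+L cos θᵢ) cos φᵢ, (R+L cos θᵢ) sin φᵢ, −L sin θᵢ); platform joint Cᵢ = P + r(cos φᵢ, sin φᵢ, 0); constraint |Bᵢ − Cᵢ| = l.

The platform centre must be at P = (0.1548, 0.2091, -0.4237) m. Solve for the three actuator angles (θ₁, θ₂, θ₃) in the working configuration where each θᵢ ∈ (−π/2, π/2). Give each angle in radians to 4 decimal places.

φ1=0.0° → target in arm frame (0.1548, 0.2091)
  A cos θ + B sin θ = C:  -0.0848·cos θ + -0.4237·sin θ = -0.0098
  θ1 = atan2(B,A) + arccos(C/0.4321) = -0.1749
φ2=120.0° → target in arm frame (0.1037, -0.2386)
  A cos θ + B sin θ = C:  -0.0337·cos θ + -0.4237·sin θ = -0.0336
  γ=atan2(-0.4237,-0.0337)=-1.6501;  ψ=arccos(-0.0791)=1.6500;  θ2=γ+ψ≈-0.0001
φ3=240.0° → target in arm frame (-0.2585, 0.0295)
  A=0.3285, B=-0.4237, C=(l²−L²−A²−y'²−z²)/(2L)=-0.2027
  θ3 = atan2(B,A) + arccos(C/0.5361) = 1.0471

θ₁ = -0.1749, θ₂ = -0.0001, θ₃ = 1.0471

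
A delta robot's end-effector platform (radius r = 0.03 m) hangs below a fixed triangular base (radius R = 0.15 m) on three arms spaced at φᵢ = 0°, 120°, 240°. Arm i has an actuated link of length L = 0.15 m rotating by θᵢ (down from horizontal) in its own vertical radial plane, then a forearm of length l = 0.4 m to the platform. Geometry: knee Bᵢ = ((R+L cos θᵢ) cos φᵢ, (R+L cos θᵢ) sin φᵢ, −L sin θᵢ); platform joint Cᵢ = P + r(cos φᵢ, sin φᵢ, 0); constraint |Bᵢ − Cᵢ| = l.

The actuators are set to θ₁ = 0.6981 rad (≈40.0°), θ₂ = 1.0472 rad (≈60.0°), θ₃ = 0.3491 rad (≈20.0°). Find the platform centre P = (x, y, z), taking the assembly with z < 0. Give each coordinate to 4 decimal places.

arm 1 at φ=0.0°: ρ1 = 0.2349;  centre 1 = (0.2349, 0.0000, -0.0964)
φ2=120.0°: virtual centre (-0.0975, 0.1689, -0.1299), radius l
centre 3 = (0.2610·cos240.0°, 0.2610·sin240.0°, -0.0513) = (-0.1305, -0.2260, -0.0513)
subtract pairs → two planes through P
plane₁₂: -0.6648x+0.3377y+-0.0670z = -0.0096
Cramer: x(z) = 0.0041+0.0004z;  y(z) = -0.0204+0.1990z
into |P−centre ₁|² = l²: 1.0396z² + 0.1846z + -0.0970 = 0;  Δ = 0.4374;  z = -0.4068 or 0.2293 → z<0 root = -0.4068
x = 0.0039, y = -0.1013

(0.0039, -0.1013, -0.4068)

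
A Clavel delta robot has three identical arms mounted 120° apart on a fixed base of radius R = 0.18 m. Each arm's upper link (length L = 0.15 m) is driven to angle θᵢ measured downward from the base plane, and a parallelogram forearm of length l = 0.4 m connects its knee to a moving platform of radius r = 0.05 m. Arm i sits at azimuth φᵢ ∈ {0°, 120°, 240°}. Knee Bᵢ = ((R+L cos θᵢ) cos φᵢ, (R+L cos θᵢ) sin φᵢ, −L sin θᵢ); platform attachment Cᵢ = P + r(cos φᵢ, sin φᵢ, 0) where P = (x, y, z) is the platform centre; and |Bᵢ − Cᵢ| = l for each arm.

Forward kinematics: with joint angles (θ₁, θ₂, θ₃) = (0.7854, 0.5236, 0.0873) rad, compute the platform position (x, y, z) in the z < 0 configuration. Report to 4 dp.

arm 1 at φ=0.0°: ρ1 = 0.2361;  S1 = (0.2361, 0.0000, -0.1061)
φ2=120.0°: virtual centre (-0.1300, 0.2251, -0.0750), radius l
arm 3 at φ=240.0°: ρ3 = 0.2794;  S3 = (-0.1397, -0.2420, -0.0131)
subtract pairs → two planes through P
[-0.7320 0.4502 0.0621]·P = 0.0062;  [-0.7516 -0.4840 0.1860]·P = 0.0113
Cramer: x(z) = -0.0117+0.1643z;  y(z) = -0.0052+0.1291z
into |P−S₁|² = l²: 1.0437z² + 0.1294z + -0.0874 = 0;  Δ = 0.3814;  z = -0.3579 or 0.2339 → z<0 root = -0.3579
x = -0.0705, y = -0.0514

(-0.0705, -0.0514, -0.3579)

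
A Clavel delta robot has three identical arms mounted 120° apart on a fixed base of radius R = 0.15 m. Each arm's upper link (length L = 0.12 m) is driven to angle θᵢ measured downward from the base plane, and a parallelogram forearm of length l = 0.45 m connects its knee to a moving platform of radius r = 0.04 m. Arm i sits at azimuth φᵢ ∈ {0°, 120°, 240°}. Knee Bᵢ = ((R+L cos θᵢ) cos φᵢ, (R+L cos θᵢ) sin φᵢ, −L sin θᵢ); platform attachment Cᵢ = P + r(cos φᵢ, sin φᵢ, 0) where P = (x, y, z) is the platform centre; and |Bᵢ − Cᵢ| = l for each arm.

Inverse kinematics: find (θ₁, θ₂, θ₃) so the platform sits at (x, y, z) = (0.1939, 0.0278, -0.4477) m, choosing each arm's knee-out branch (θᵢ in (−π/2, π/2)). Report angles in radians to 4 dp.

arm 1 (φ=0.0°): x'=0.1939, y'=0.0278
  e−x'=-0.0839;  (l²−L²−(e−x')²−y'²−z²)/2L = -0.0839
  θ1 = atan2(B,A) + arccos(C/0.4555) = 0.0001
φ2=120.0° → target in arm frame (-0.0729, -0.1818)
  A=0.1829, B=-0.4477, C=(l²−L²−A²−y'²−z²)/(2L)=-0.3285
  γ=atan2(-0.4477,0.1829)=-1.1830;  ψ=arccos(-0.6792)=2.3175;  θ2=γ+ψ≈1.1345
rotate P by −φ3: (-0.1210, 0.1540, -0.4477)
  A cos θ + B sin θ = C:  0.2310·cos θ + -0.4477·sin θ = -0.3726
  √(A²+B²)=0.5038;  θ3 = -1.0944+2.4033 ≈ 1.3089

θ₁ = 0.0001, θ₂ = 1.1345, θ₃ = 1.3089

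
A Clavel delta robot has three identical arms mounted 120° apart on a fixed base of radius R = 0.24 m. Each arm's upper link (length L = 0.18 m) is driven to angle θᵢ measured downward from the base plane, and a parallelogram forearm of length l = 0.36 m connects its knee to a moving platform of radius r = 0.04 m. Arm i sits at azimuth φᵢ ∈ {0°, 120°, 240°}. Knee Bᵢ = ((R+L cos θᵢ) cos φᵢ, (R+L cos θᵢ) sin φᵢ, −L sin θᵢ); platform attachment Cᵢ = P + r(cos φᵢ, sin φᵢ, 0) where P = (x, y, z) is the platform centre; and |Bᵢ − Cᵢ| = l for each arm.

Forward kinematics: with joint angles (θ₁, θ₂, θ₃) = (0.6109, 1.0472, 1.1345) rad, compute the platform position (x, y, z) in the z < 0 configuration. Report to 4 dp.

(0.0638, 0.0114, -0.3247)

centre 1 = (0.3474·cos0.0°, 0.3474·sin0.0°, -0.1032) = (0.3474, 0.0000, -0.1032)
centre 2 = (0.2900·cos120.0°, 0.2900·sin120.0°, -0.1559) = (-0.1450, 0.2511, -0.1559)
centre 3 = (0.2761·cos240.0°, 0.2761·sin240.0°, -0.1631) = (-0.1380, -0.2391, -0.1631)
eliminate P² terms by subtracting sphere 1 from 2 and 3
[-0.9849 0.5023 -0.1053]·P = -0.0230;  [-0.9710 -0.4782 -0.1198]·P = -0.0286
det = 0.9586;  x = 0.0264+-0.1153z,  y = 0.0061+-0.0164z
into |P−centre ₁|² = l²: 1.0136z² + 0.2803z + -0.0158 = 0;  Δ = 0.1428;  z = -0.3247 or 0.0482 → z<0 root = -0.3247
x = 0.0638, y = 0.0114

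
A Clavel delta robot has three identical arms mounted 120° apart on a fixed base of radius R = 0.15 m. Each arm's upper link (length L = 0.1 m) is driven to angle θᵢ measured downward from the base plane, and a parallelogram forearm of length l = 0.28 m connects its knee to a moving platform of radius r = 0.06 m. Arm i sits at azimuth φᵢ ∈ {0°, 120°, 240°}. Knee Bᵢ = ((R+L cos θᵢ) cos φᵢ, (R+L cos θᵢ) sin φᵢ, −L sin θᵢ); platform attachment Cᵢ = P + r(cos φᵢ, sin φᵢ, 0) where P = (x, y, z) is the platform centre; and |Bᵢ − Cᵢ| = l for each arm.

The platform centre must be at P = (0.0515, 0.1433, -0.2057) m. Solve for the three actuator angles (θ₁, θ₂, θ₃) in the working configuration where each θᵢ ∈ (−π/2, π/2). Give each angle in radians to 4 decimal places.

θ₁ = 0.0876, θ₂ = -0.3491, θ₃ = 1.3960

rotate P by −φ1: (0.0515, 0.1433, -0.2057)
  A cos θ + B sin θ = C:  0.0385·cos θ + -0.2057·sin θ = 0.0204
  γ=atan2(-0.2057,0.0385)=-1.3858;  ψ=arccos(0.0973)=1.4734;  θ1=γ+ψ≈0.0876
arm 2 (φ=120.0°): x'=0.0984, y'=-0.1163
  A cos θ + B sin θ = C:  -0.0084·cos θ + -0.2057·sin θ = 0.0625
  γ=atan2(-0.2057,-0.0084)=-1.6114;  ψ=arccos(0.3037)=1.2622;  θ2=γ+ψ≈-0.3491
rotate P by −φ3: (-0.1499, -0.0270, -0.2057)
  A=0.2399, B=-0.2057, C=(l²−L²−A²−y'²−z²)/(2L)=-0.1609
  γ=atan2(-0.2057,0.2399)=-0.7089;  ψ=arccos(-0.5091)=2.1049;  θ3=γ+ψ≈1.3960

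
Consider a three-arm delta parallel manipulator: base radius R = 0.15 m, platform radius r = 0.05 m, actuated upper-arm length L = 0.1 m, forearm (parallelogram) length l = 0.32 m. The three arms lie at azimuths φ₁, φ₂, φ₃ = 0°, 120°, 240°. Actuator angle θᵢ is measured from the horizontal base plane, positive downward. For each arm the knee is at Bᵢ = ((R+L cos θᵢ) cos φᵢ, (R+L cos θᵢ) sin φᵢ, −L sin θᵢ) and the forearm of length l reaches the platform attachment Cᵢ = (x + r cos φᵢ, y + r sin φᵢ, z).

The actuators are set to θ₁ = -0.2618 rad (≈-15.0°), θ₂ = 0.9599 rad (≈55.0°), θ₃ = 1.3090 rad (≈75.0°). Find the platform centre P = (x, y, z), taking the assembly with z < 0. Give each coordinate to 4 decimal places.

(0.1464, 0.0394, -0.2877)

arm 1 at φ=0.0°: e+L cos θ1 = 0.1966;  centre 1 = (0.1966, 0.0000, 0.0259)
φ2=120.0°: virtual centre (-0.0787, 0.1363, -0.0819), radius l
arm 3 at φ=240.0°: e+L cos θ3 = 0.1259;  centre 3 = (-0.0629, -0.1090, -0.0966)
subtract pairs → two planes through P
[-0.5505 0.2726 -0.2156]·P = -0.0078;  [-0.5191 -0.2180 -0.2449]·P = -0.0141
Cramer: x(z) = 0.0213-0.4350z;  y(z) = 0.0142-0.0878z
quadratic in z: (1.1970)z²+(0.0983)z+(-0.0708)=0, √Δ=0.5904 → z ∈ {-0.2877, 0.2056}; z = -0.2877 (taking z<0)
x = 0.1464, y = 0.0394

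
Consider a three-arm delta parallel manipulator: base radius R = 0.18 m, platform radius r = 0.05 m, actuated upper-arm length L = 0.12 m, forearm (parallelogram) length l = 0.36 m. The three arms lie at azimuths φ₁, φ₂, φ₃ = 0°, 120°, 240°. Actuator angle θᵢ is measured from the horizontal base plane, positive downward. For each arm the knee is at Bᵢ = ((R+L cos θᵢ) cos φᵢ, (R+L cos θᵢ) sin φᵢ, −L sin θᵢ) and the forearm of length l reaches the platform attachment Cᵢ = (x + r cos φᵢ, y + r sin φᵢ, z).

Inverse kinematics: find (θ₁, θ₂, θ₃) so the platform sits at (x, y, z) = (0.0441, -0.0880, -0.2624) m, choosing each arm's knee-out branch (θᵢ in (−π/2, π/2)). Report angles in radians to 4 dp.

θ₁ = -0.1743, θ₂ = 0.7854, θ₃ = -0.2611

φ1=0.0° → target in arm frame (0.0441, -0.0880)
  A=0.0859, B=-0.2624, C=(l²−L²−A²−y'²−z²)/(2L)=0.1301
  √(A²+B²)=0.2761;  θ1 = -1.2544+1.0802 ≈ -0.1743
φ2=120.0° → target in arm frame (-0.0983, 0.0058)
  A cos θ + B sin θ = C:  0.2283·cos θ + -0.2624·sin θ = -0.0241
  √(A²+B²)=0.3478;  θ2 = -0.8549+1.6402 ≈ 0.7854
arm 3 (φ=240.0°): x'=0.0542, y'=0.0822
  e−x'=0.0758;  (l²−L²−(e−x')²−y'²−z²)/2L = 0.1410
  γ=atan2(-0.2624,0.0758)=-1.2894;  ψ=arccos(0.5162)=1.0284;  θ3=γ+ψ≈-0.2611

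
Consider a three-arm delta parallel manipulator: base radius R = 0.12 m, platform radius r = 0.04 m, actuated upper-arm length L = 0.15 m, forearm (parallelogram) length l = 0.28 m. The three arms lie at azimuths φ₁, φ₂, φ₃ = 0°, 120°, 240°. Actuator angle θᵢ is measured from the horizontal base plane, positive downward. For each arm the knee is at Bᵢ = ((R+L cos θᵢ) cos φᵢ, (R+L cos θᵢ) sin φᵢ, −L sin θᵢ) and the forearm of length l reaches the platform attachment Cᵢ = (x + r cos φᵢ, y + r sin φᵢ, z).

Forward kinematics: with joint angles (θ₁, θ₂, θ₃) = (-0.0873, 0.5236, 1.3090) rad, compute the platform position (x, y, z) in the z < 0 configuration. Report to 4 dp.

(0.1176, 0.0993, -0.2236)

O1 = (0.2294·cos0.0°, 0.2294·sin0.0°, 0.0131) = (0.2294, 0.0000, 0.0131)
O2 = (0.2099·cos120.0°, 0.2099·sin120.0°, -0.0750) = (-0.1050, 0.1818, -0.0750)
arm 3 at φ=240.0°: ρ3 = 0.1188;  O3 = (-0.0594, -0.1029, -0.1449)
subtract pairs → two planes through P
linear system: -0.6688x+0.3636y = -0.0031−-0.1762z; -0.5777x+-0.2058y = -0.0177−-0.3159z
Cramer: x(z) = 0.0204-0.4347z;  y(z) = 0.0289-0.3150z
quadratic in z: (1.2882)z²+(0.1374)z+(-0.0337)=0, √Δ=0.4387 → z ∈ {-0.2236, 0.1169}; z = -0.2236 (taking z<0)
x = 0.1176, y = 0.0993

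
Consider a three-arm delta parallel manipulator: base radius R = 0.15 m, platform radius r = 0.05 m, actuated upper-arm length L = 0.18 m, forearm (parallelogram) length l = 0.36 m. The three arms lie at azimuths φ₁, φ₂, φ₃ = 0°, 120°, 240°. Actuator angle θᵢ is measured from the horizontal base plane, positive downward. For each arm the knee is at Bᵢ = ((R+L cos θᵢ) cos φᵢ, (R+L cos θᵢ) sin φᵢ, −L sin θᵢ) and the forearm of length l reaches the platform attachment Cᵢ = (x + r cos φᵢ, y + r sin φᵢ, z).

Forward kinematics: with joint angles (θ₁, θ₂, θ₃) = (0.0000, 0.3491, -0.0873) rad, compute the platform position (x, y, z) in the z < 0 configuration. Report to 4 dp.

(0.0150, -0.0414, -0.2402)

O1 = (0.2800·cos0.0°, 0.2800·sin0.0°, 0.0000) = (0.2800, 0.0000, 0.0000)
O2 = (0.2691·cos120.0°, 0.2691·sin120.0°, -0.0616) = (-0.1346, 0.2331, -0.0616)
φ3=240.0°: virtual centre (-0.1397, -0.2419, 0.0157), radius l
eliminate P² terms by subtracting sphere 1 from 2 and 3
linear system: -0.8291x+0.4662y = -0.0022−-0.1231z; -0.8393x+-0.4838y = -0.0001−0.0314z
det = 0.7924;  x = 0.0014+-0.0567z,  y = -0.0022+0.1633z
quadratic in z: (1.0299)z²+(0.0309)z+(-0.0520)=0, √Δ=0.4638 → z ∈ {-0.2402, 0.2102}; z = -0.2402 (taking z<0)
x = 0.0150, y = -0.0414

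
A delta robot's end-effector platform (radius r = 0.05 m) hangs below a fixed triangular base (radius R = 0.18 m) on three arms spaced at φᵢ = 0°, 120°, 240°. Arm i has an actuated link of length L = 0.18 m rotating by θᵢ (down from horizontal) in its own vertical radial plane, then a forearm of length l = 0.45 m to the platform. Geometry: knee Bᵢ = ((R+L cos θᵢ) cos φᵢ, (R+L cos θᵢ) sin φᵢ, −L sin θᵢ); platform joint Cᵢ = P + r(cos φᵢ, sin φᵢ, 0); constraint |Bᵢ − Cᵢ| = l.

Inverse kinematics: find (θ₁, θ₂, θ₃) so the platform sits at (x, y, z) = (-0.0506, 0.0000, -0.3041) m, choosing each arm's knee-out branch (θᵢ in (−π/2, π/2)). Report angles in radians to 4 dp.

φ1=0.0° → target in arm frame (-0.0506, 0.0000)
  A=0.1806, B=-0.3041, C=(l²−L²−A²−y'²−z²)/(2L)=0.1250
  θ1 = atan2(B,A) + arccos(C/0.3537) = 0.1746
φ2=120.0° → target in arm frame (0.0253, 0.0438)
  e−x'=0.1047;  (l²−L²−(e−x')²−y'²−z²)/2L = 0.1798
  γ=atan2(-0.3041,0.1047)=-1.2392;  ψ=arccos(0.5592)=0.9774;  θ2=γ+ψ≈-0.2618
φ3=240.0° → target in arm frame (0.0253, -0.0438)
  A=0.1047, B=-0.3041, C=(l²−L²−A²−y'²−z²)/(2L)=0.1798
  √(A²+B²)=0.3216;  θ3 = -1.2392+0.9774 ≈ -0.2618

θ₁ = 0.1746, θ₂ = -0.2618, θ₃ = -0.2618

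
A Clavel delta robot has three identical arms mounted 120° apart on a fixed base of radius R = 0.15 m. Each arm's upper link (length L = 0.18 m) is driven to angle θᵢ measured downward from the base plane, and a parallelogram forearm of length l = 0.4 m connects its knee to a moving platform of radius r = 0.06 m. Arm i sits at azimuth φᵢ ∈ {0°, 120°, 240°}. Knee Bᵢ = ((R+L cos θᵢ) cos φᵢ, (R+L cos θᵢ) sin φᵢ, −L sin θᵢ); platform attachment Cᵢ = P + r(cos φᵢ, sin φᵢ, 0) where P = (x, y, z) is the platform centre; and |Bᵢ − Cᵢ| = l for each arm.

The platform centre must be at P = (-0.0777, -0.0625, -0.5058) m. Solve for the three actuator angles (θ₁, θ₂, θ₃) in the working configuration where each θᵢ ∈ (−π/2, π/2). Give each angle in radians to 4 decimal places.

arm 1 (φ=0.0°): x'=-0.0777, y'=-0.0625
  e−x'=0.1677;  (l²−L²−(e−x')²−y'²−z²)/2L = -0.4452
  θ1 = atan2(B,A) + arccos(C/0.5329) = 1.3090
rotate P by −φ2: (-0.0153, 0.0985, -0.5058)
  A=0.1053, B=-0.5058, C=(l²−L²−A²−y'²−z²)/(2L)=-0.4140
  γ=atan2(-0.5058,0.1053)=-1.3656;  ψ=arccos(-0.8013)=2.5002;  θ2=γ+ψ≈1.1346
rotate P by −φ3: (0.0930, -0.0360, -0.5058)
  A=-0.0030, B=-0.5058, C=(l²−L²−A²−y'²−z²)/(2L)=-0.3598
  θ3 = atan2(B,A) + arccos(C/0.5058) = 0.7856

θ₁ = 1.3090, θ₂ = 1.1346, θ₃ = 0.7856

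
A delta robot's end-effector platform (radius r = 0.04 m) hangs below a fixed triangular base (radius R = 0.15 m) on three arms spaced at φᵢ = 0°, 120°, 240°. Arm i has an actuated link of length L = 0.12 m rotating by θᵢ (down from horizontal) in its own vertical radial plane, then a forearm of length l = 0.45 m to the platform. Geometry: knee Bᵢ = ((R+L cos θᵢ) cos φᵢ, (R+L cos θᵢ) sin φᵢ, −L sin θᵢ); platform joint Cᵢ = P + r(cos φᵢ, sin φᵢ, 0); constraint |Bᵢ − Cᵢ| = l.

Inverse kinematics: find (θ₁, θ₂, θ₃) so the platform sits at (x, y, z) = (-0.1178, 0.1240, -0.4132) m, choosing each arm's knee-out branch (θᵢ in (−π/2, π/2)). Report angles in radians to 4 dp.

φ1=0.0° → target in arm frame (-0.1178, 0.1240)
  A=0.2278, B=-0.4132, C=(l²−L²−A²−y'²−z²)/(2L)=-0.2079
  γ=atan2(-0.4132,0.2278)=-1.0670;  ψ=arccos(-0.4407)=2.0272;  θ1=γ+ψ≈0.9602
arm 2 (φ=120.0°): x'=0.1663, y'=0.0400
  A cos θ + B sin θ = C:  -0.0563·cos θ + -0.4132·sin θ = 0.0525
  γ=atan2(-0.4132,-0.0563)=-1.7062;  ψ=arccos(0.1259)=1.4446;  θ2=γ+ψ≈-0.2616
rotate P by −φ3: (-0.0485, -0.1640, -0.4132)
  e−x'=0.1585;  (l²−L²−(e−x')²−y'²−z²)/2L = -0.1444
  γ=atan2(-0.4132,0.1585)=-1.2045;  ψ=arccos(-0.3263)=1.9032;  θ3=γ+ψ≈0.6986

θ₁ = 0.9602, θ₂ = -0.2616, θ₃ = 0.6986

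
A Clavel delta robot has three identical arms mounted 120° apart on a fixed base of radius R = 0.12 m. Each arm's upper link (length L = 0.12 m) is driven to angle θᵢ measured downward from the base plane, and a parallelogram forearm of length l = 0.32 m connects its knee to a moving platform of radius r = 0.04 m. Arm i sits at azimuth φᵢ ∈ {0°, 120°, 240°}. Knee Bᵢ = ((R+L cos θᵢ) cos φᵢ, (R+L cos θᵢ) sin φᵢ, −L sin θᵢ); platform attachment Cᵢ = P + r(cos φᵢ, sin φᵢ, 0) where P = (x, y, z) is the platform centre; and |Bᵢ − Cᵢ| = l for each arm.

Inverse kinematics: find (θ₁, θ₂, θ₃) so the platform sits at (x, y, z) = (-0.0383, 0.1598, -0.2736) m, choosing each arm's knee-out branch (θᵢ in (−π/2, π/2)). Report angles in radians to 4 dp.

θ₁ = 0.7859, θ₂ = -0.3487, θ₃ = 1.1350

φ1=0.0° → target in arm frame (-0.0383, 0.1598)
  A=0.1183, B=-0.2736, C=(l²−L²−A²−y'²−z²)/(2L)=-0.1099
  √(A²+B²)=0.2981;  θ1 = -1.1627+1.9486 ≈ 0.7859
rotate P by −φ2: (0.1575, -0.0467, -0.2736)
  A cos θ + B sin θ = C:  -0.0775·cos θ + -0.2736·sin θ = 0.0206
  θ2 = atan2(B,A) + arccos(C/0.2844) = -0.3487
arm 3 (φ=240.0°): x'=-0.1192, y'=-0.1131
  e−x'=0.1992;  (l²−L²−(e−x')²−y'²−z²)/2L = -0.1639
  θ3 = atan2(B,A) + arccos(C/0.3385) = 1.1350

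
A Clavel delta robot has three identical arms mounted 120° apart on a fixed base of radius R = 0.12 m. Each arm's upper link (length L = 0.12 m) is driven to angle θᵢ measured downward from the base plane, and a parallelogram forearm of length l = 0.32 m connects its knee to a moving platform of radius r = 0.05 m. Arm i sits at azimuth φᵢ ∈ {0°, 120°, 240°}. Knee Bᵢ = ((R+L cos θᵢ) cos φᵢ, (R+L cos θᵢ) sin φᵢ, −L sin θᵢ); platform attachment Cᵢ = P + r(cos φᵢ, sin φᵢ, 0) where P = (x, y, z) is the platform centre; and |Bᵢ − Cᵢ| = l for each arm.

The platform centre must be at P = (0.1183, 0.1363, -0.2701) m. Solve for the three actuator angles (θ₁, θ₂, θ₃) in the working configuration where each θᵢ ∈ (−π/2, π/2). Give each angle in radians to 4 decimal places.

θ₁ = -0.0878, θ₂ = 0.2615, θ₃ = 1.3086

rotate P by −φ1: (0.1183, 0.1363, -0.2701)
  e−x'=-0.0483;  (l²−L²−(e−x')²−y'²−z²)/2L = -0.0244
  γ=atan2(-0.2701,-0.0483)=-1.7477;  ψ=arccos(-0.0891)=1.6600;  θ1=γ+ψ≈-0.0878
rotate P by −φ2: (0.0589, -0.1706, -0.2701)
  e−x'=0.0111;  (l²−L²−(e−x')²−y'²−z²)/2L = -0.0591
  θ2 = atan2(B,A) + arccos(C/0.2703) = 0.2615
φ3=240.0° → target in arm frame (-0.1772, 0.0343)
  A=0.2472, B=-0.2701, C=(l²−L²−A²−y'²−z²)/(2L)=-0.1968
  √(A²+B²)=0.3661;  θ3 = -0.8297+2.1383 ≈ 1.3086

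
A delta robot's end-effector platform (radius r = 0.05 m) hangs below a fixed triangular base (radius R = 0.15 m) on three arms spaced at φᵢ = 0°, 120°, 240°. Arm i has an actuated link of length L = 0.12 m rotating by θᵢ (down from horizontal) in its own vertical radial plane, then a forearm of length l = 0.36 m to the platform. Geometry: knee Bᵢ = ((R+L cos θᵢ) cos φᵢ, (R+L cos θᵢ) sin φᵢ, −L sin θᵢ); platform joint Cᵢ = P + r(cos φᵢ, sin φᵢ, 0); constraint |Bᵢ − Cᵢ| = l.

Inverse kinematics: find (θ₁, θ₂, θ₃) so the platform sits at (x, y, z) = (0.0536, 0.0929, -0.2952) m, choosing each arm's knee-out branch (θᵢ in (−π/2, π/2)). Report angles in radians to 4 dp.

arm 1 (φ=0.0°): x'=0.0536, y'=0.0929
  A=0.0464, B=-0.2952, C=(l²−L²−A²−y'²−z²)/(2L)=0.0720
  θ1 = atan2(B,A) + arccos(C/0.2988) = -0.0873
arm 2 (φ=120.0°): x'=0.0537, y'=-0.0929
  e−x'=0.0463;  (l²−L²−(e−x')²−y'²−z²)/2L = 0.0720
  √(A²+B²)=0.2988;  θ2 = -1.4151+1.3274 ≈ -0.0877
rotate P by −φ3: (-0.1073, 0.0000, -0.2952)
  A=0.2073, B=-0.2952, C=(l²−L²−A²−y'²−z²)/(2L)=-0.0621
  θ3 = atan2(B,A) + arccos(C/0.3607) = 0.7851

θ₁ = -0.0873, θ₂ = -0.0877, θ₃ = 0.7851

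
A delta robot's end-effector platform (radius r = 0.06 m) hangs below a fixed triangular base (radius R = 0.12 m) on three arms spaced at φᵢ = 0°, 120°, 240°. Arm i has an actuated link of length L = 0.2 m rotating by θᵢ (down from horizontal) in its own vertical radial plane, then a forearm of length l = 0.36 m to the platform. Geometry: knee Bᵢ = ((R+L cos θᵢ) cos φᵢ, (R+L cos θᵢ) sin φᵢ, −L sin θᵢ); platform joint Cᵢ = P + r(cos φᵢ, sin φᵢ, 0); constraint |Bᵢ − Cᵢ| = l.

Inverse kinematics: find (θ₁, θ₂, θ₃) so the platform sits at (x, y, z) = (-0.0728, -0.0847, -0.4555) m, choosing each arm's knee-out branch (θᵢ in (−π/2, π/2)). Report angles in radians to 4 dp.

φ1=0.0° → target in arm frame (-0.0728, -0.0847)
  A=0.1328, B=-0.4555, C=(l²−L²−A²−y'²−z²)/(2L)=-0.3567
  θ1 = atan2(B,A) + arccos(C/0.4745) = 1.1345
arm 2 (φ=120.0°): x'=-0.0370, y'=0.1054
  A=0.0970, B=-0.4555, C=(l²−L²−A²−y'²−z²)/(2L)=-0.3460
  √(A²+B²)=0.4657;  θ2 = -1.3611+2.4082 ≈ 1.0471
arm 3 (φ=240.0°): x'=0.1098, y'=-0.0207
  e−x'=-0.0498;  (l²−L²−(e−x')²−y'²−z²)/2L = -0.3020
  γ=atan2(-0.4555,-0.0498)=-1.6796;  ψ=arccos(-0.6590)=2.2903;  θ3=γ+ψ≈0.6107

θ₁ = 1.1345, θ₂ = 1.0471, θ₃ = 0.6107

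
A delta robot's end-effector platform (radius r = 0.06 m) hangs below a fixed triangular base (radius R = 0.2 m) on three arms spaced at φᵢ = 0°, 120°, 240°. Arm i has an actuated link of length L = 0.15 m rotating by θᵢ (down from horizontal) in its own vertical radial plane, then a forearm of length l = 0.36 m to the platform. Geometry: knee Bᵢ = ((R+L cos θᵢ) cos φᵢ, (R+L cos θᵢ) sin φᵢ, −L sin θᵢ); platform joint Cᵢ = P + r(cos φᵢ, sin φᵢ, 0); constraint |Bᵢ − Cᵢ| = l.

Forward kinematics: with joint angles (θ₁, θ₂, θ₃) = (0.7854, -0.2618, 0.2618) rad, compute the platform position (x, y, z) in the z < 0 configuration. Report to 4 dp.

S1 = (0.2461·cos0.0°, 0.2461·sin0.0°, -0.1061) = (0.2461, 0.0000, -0.1061)
S2 = (0.2849·cos120.0°, 0.2849·sin120.0°, 0.0388) = (-0.1424, 0.2467, 0.0388)
arm 3 at φ=240.0°: e+L cos θ3 = 0.2849;  S3 = (-0.1424, -0.2467, -0.0388)
eliminate P² terms by subtracting sphere 1 from 2 and 3
linear system: -0.7770x+0.4934y = 0.0109−0.2898z; -0.7770x+-0.4934y = 0.0109−0.1345z
det = 0.7668;  x = -0.0140+0.2730z,  y = 0.0000+-0.1574z
sphere 1 gives Az²+Bz+C=0 with A=1.0993, B=0.0701, C=-0.0507;  B²−4AC=0.2279;  roots -0.2491, 0.1853;  negative root z = -0.2491
x = -0.0820, y = 0.0392

(-0.0820, 0.0392, -0.2491)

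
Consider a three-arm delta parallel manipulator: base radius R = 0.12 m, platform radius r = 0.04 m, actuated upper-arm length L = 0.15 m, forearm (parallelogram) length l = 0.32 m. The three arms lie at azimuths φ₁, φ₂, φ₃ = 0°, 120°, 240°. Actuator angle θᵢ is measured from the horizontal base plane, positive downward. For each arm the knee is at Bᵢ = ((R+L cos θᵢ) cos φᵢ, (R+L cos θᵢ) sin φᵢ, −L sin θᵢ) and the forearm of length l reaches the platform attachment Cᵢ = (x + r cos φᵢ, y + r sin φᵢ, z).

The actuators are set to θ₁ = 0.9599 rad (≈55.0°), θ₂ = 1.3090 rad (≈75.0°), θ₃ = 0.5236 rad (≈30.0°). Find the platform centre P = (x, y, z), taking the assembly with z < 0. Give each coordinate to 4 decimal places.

(-0.0002, -0.1164, -0.3702)

arm 1 at φ=0.0°: (R−r)+L cos θ1 = 0.1660;  S1 = (0.1660, 0.0000, -0.1229)
S2 = (0.1188·cos120.0°, 0.1188·sin120.0°, -0.1449) = (-0.0594, 0.1029, -0.1449)
S3 = (0.2099·cos240.0°, 0.2099·sin240.0°, -0.0750) = (-0.1050, -0.1818, -0.0750)
|S₂|²−|S₁|² = -0.0076;  |S₃|²−|S₁|² = 0.0070
linear system: -0.4509x+0.2058y = -0.0076−-0.0440z; -0.5420x+-0.3636y = 0.0070−0.0957z
det = 0.2755;  x = 0.0047+0.0134z,  y = -0.0264+0.2434z
quadratic in z: (1.0594)z²+(0.2286)z+(-0.0606)=0, √Δ=0.5559 → z ∈ {-0.3702, 0.1545}; z = -0.3702 (taking z<0)
x = -0.0002, y = -0.1164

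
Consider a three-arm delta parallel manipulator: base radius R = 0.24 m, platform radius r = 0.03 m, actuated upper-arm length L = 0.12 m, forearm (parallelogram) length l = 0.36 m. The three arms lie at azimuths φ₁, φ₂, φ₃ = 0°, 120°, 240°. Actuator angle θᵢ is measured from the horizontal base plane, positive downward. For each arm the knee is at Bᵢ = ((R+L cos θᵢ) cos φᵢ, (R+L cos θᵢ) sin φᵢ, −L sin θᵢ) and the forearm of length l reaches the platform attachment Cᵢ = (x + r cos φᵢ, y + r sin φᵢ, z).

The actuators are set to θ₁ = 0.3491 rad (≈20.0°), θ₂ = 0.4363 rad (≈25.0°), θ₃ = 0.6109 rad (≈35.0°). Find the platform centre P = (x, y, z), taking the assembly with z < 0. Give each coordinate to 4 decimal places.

φ1=0.0°: virtual centre (0.3228, 0.0000, -0.0410), radius l
centre 2 = (0.3188·cos120.0°, 0.3188·sin120.0°, -0.0507) = (-0.1594, 0.2761, -0.0507)
φ3=240.0°: virtual centre (-0.1541, -0.2670, -0.0688), radius l
eliminate P² terms by subtracting sphere 1 from 2 and 3
[-0.9643 0.5521 -0.0193]·P = -0.0017;  [-0.9538 -0.5340 -0.0556]·P = -0.0061
det = 1.0415;  x = 0.0041+-0.0394z,  y = 0.0041+-0.0338z
sphere 1 gives Az²+Bz+C=0 with A=1.0027, B=0.1069, C=-0.0263;  B²−4AC=0.1171;  roots -0.2239, 0.1173;  negative root z = -0.2239
x = 0.0129, y = 0.0116

(0.0129, 0.0116, -0.2239)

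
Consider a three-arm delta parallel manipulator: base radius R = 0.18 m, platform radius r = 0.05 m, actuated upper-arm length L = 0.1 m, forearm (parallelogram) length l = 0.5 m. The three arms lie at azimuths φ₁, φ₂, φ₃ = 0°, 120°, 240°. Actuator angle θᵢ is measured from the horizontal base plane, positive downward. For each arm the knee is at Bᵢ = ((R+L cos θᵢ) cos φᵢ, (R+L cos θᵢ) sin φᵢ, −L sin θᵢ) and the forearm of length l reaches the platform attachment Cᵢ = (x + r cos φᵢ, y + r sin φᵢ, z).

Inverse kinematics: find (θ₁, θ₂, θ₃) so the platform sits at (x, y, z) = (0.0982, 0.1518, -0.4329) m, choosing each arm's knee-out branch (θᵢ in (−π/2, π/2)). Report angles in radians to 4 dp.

rotate P by −φ1: (0.0982, 0.1518, -0.4329)
  A=0.0318, B=-0.4329, C=(l²−L²−A²−y'²−z²)/(2L)=0.1427
  γ=atan2(-0.4329,0.0318)=-1.4975;  ψ=arccos(0.3288)=1.2358;  θ1=γ+ψ≈-0.2617
rotate P by −φ2: (0.0824, -0.1609, -0.4329)
  A=0.0476, B=-0.4329, C=(l²−L²−A²−y'²−z²)/(2L)=0.1221
  √(A²+B²)=0.4355;  θ2 = -1.4612+1.2866 ≈ -0.1746
φ3=240.0° → target in arm frame (-0.1806, 0.0091)
  A cos θ + B sin θ = C:  0.3106·cos θ + -0.4329·sin θ = -0.2197
  √(A²+B²)=0.5328;  θ3 = -0.9485+1.9958 ≈ 1.0473

θ₁ = -0.2617, θ₂ = -0.1746, θ₃ = 1.0473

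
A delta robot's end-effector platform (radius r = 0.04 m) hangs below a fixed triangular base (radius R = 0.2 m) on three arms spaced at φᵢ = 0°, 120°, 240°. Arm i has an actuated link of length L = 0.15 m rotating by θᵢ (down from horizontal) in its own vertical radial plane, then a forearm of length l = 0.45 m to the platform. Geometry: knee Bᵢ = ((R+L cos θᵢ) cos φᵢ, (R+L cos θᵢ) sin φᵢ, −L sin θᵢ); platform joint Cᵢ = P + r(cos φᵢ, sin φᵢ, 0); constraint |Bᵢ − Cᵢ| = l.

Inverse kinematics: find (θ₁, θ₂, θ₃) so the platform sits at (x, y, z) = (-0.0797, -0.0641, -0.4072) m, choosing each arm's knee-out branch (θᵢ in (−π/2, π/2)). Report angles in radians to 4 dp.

θ₁ = 0.8728, θ₂ = 0.6107, θ₃ = 0.0875

rotate P by −φ1: (-0.0797, -0.0641, -0.4072)
  A=0.2397, B=-0.4072, C=(l²−L²−A²−y'²−z²)/(2L)=-0.1579
  θ1 = atan2(B,A) + arccos(C/0.4725) = 0.8728
arm 2 (φ=120.0°): x'=-0.0157, y'=0.1011
  A cos θ + B sin θ = C:  0.1757·cos θ + -0.4072·sin θ = -0.0896
  √(A²+B²)=0.4435;  θ2 = -1.1635+1.7743 ≈ 0.6107
rotate P by −φ3: (0.0954, -0.0370, -0.4072)
  A=0.0646, B=-0.4072, C=(l²−L²−A²−y'²−z²)/(2L)=0.0288
  γ=atan2(-0.4072,0.0646)=-1.4134;  ψ=arccos(0.0699)=1.5009;  θ3=γ+ψ≈0.0875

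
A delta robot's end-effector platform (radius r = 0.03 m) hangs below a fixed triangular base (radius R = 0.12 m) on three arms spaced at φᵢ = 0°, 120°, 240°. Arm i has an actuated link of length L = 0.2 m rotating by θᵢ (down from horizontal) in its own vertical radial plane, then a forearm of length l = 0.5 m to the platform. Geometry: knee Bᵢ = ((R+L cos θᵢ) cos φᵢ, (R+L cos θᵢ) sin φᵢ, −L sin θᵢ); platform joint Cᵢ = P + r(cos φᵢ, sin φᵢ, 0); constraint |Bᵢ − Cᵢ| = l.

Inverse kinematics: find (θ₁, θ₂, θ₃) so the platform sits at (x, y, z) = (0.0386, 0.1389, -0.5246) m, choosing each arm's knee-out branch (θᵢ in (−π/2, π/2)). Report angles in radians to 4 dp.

φ1=0.0° → target in arm frame (0.0386, 0.1389)
  A cos θ + B sin θ = C:  0.0514·cos θ + -0.5246·sin θ = -0.2179
  γ=atan2(-0.5246,0.0514)=-1.4731;  ψ=arccos(-0.4133)=1.9969;  θ1=γ+ψ≈0.5237
arm 2 (φ=120.0°): x'=0.1010, y'=-0.1029
  A=-0.0110, B=-0.5246, C=(l²−L²−A²−y'²−z²)/(2L)=-0.1898
  θ2 = atan2(B,A) + arccos(C/0.5247) = 0.3491
rotate P by −φ3: (-0.1396, -0.0360, -0.5246)
  A cos θ + B sin θ = C:  0.2296·cos θ + -0.5246·sin θ = -0.2980
  √(A²+B²)=0.5726;  θ3 = -1.1583+2.1182 ≈ 0.9599

θ₁ = 0.5237, θ₂ = 0.3491, θ₃ = 0.9599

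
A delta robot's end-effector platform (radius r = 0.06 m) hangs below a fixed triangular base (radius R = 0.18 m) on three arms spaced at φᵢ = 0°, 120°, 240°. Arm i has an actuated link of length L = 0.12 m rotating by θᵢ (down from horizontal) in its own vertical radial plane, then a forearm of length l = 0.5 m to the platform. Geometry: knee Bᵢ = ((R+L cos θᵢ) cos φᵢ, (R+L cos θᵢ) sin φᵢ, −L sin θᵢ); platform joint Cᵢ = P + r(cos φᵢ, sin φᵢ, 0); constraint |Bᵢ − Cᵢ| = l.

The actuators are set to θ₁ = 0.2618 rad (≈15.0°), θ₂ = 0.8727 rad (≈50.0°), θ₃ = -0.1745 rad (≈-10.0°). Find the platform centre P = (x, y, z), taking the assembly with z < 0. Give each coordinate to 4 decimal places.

φ1=0.0°: virtual centre (0.2359, 0.0000, -0.0311), radius l
arm 2 at φ=120.0°: ρ2 = 0.1971;  O2 = (-0.0986, 0.1707, -0.0919)
arm 3 at φ=240.0°: ρ3 = 0.2382;  O3 = (-0.1191, -0.2063, 0.0208)
|O₂|²−|O₁|² = -0.0093;  |O₃|²−|O₁|² = 0.0005
plane₁₂: -0.6690x+0.3414y+-0.1217z = -0.0093
det = 0.5184;  x = 0.0070+-0.0285z,  y = -0.0134+0.3007z
into |P−O₁|² = l²: 1.0912z² + 0.0671z + -0.1965 = 0;  Δ = 0.8621;  z = -0.4562 or 0.3947 → z<0 root = -0.4562
x = 0.0201, y = -0.1506

(0.0201, -0.1506, -0.4562)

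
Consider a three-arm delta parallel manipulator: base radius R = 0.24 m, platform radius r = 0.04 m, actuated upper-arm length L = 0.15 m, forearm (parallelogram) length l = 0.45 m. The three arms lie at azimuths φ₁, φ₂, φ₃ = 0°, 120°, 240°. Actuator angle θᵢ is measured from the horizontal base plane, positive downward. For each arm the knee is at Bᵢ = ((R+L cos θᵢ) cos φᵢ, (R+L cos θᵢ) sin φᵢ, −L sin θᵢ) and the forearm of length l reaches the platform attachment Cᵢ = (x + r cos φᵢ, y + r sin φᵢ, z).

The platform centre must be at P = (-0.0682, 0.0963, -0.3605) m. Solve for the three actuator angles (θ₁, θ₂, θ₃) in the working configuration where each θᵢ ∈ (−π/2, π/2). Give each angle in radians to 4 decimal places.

θ₁ = 0.8729, θ₂ = -0.1741, θ₃ = 0.7855

arm 1 (φ=0.0°): x'=-0.0682, y'=0.0963
  e−x'=0.2682;  (l²−L²−(e−x')²−y'²−z²)/2L = -0.1039
  √(A²+B²)=0.4493;  θ1 = -0.9312+1.8041 ≈ 0.8729
φ2=120.0° → target in arm frame (0.1175, 0.0109)
  A=0.0825, B=-0.3605, C=(l²−L²−A²−y'²−z²)/(2L)=0.1437
  θ2 = atan2(B,A) + arccos(C/0.3698) = -0.1741
φ3=240.0° → target in arm frame (-0.0493, -0.1072)
  A cos θ + B sin θ = C:  0.2493·cos θ + -0.3605·sin θ = -0.0787
  γ=atan2(-0.3605,0.2493)=-0.9658;  ψ=arccos(-0.1795)=1.7513;  θ3=γ+ψ≈0.7855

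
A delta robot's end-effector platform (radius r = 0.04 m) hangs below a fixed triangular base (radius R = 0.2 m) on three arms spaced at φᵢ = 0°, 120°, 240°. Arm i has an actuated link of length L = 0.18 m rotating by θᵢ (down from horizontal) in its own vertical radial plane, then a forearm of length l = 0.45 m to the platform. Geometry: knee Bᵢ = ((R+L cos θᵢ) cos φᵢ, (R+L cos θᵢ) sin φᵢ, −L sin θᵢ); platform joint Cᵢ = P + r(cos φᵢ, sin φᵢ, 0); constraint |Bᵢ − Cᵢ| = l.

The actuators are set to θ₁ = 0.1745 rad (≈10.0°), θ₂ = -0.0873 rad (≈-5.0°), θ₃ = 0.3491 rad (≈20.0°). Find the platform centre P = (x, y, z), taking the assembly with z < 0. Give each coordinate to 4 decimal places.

S1 = (0.3373·cos0.0°, 0.3373·sin0.0°, -0.0313) = (0.3373, 0.0000, -0.0313)
φ2=120.0°: virtual centre (-0.1697, 0.2939, 0.0157), radius l
φ3=240.0°: virtual centre (-0.1646, -0.2850, -0.0616), radius l
eliminate P² terms by subtracting sphere 1 from 2 and 3
plane₁₂: -1.0138x+0.5877y+0.0939z = 0.0007
Cramer: x(z) = 0.0010+0.0153z;  y(z) = 0.0028-0.1333z
sphere 1 gives Az²+Bz+C=0 with A=1.0180, B=0.0514, C=-0.0884;  B²−4AC=0.3627;  roots -0.3211, 0.2705;  negative root z = -0.3211
x = -0.0039, y = 0.0456

(-0.0039, 0.0456, -0.3211)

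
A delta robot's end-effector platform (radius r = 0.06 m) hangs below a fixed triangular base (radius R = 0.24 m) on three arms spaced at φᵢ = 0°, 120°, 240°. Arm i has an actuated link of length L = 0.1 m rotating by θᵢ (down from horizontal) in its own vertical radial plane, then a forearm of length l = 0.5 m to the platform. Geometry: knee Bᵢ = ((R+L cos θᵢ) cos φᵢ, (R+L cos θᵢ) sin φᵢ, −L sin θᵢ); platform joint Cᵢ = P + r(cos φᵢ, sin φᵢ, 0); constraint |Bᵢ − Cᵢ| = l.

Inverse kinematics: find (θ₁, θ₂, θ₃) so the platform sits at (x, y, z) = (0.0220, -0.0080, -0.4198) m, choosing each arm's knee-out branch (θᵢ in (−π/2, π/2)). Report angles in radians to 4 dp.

θ₁ = -0.0866, θ₂ = 0.1750, θ₃ = 0.0873

φ1=0.0° → target in arm frame (0.0220, -0.0080)
  A=0.1580, B=-0.4198, C=(l²−L²−A²−y'²−z²)/(2L)=0.1937
  γ=atan2(-0.4198,0.1580)=-1.2108;  ψ=arccos(0.4318)=1.1243;  θ1=γ+ψ≈-0.0866
φ2=120.0° → target in arm frame (-0.0179, -0.0151)
  e−x'=0.1979;  (l²−L²−(e−x')²−y'²−z²)/2L = 0.1218
  γ=atan2(-0.4198,0.1979)=-1.1302;  ψ=arccos(0.2625)=1.3052;  θ2=γ+ψ≈0.1750
rotate P by −φ3: (-0.0041, 0.0231, -0.4198)
  A cos θ + B sin θ = C:  0.1841·cos θ + -0.4198·sin θ = 0.1468
  γ=atan2(-0.4198,0.1841)=-1.1576;  ψ=arccos(0.3202)=1.2449;  θ3=γ+ψ≈0.0873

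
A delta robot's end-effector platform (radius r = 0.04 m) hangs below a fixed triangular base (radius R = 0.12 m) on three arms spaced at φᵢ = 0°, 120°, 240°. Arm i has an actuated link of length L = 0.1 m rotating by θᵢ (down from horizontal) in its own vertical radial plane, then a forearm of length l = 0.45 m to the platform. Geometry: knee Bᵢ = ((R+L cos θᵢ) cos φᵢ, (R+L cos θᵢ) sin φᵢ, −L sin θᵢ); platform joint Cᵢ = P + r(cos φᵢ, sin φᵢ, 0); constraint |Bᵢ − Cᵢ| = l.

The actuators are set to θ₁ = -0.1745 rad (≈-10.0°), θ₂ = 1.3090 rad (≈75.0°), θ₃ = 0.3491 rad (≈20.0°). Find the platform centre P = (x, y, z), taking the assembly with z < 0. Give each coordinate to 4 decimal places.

φ1=0.0°: virtual centre (0.1785, 0.0000, 0.0174), radius l
arm 2 at φ=120.0°: (R−r)+L cos θ2 = 0.1059;  centre 2 = (-0.0529, 0.0917, -0.0966)
centre 3 = (0.1740·cos240.0°, 0.1740·sin240.0°, -0.0342) = (-0.0870, -0.1507, -0.0342)
subtract pairs → two planes through P
[-0.4628 0.1834 -0.2279]·P = -0.0116;  [-0.5309 -0.3013 -0.1031]·P = -0.0007
det = 0.2368;  x = 0.0153+-0.3698z,  y = -0.0246+0.3094z
quadratic in z: (1.2325)z²+(0.0707)z+(-0.1750)=0, √Δ=0.9315 → z ∈ {-0.4066, 0.3492}; z = -0.4066 (taking z<0)
x = 0.1657, y = -0.1504

(0.1657, -0.1504, -0.4066)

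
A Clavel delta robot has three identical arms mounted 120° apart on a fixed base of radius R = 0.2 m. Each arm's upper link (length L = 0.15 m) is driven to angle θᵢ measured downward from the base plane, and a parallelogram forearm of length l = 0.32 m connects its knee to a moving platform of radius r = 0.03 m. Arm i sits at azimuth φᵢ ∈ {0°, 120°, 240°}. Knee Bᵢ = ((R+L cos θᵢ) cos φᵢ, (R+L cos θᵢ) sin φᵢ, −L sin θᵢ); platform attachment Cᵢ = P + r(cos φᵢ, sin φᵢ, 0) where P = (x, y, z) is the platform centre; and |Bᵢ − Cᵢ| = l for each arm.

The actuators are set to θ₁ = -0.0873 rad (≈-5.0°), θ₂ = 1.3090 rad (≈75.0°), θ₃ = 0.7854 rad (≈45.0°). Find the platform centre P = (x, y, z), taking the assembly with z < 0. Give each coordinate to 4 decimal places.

S1 = (0.3194·cos0.0°, 0.3194·sin0.0°, 0.0131) = (0.3194, 0.0000, 0.0131)
φ2=120.0°: virtual centre (-0.1044, 0.1808, -0.1449), radius l
S3 = (0.2761·cos240.0°, 0.2761·sin240.0°, -0.1061) = (-0.1380, -0.2391, -0.1061)
subtract pairs → two planes through P
linear system: -0.8477x+0.3617y = -0.0376−-0.3159z; -0.9149x+-0.4782y = -0.0147−-0.2383z
det = 0.7362;  x = 0.0317+-0.3222z,  y = -0.0298+0.1183z
into |P−S₁|² = l²: 1.1178z² + 0.1523z + -0.0185 = 0;  Δ = 0.1061;  z = -0.2138 or 0.0776 → z<0 root = -0.2138
x = 0.1006, y = -0.0550

(0.1006, -0.0550, -0.2138)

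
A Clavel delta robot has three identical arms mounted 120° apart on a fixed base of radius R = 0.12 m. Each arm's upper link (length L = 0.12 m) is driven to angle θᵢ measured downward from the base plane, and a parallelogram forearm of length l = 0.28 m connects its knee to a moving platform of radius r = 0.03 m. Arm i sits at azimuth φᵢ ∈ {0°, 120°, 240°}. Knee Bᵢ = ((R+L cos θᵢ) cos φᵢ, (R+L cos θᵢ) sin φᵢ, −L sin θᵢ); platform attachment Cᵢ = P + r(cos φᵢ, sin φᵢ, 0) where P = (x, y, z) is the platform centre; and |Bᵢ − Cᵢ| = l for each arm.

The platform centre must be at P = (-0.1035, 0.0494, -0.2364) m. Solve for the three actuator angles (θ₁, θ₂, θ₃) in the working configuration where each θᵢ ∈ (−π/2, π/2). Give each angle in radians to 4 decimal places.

θ₁ = 1.1341, θ₂ = -0.0876, θ₃ = 0.5236

φ1=0.0° → target in arm frame (-0.1035, 0.0494)
  A cos θ + B sin θ = C:  0.1935·cos θ + -0.2364·sin θ = -0.1324
  √(A²+B²)=0.3055;  θ1 = -0.8849+2.0189 ≈ 1.1341
arm 2 (φ=120.0°): x'=0.0945, y'=0.0649
  A=-0.0045, B=-0.2364, C=(l²−L²−A²−y'²−z²)/(2L)=0.0162
  √(A²+B²)=0.2364;  θ2 = -1.5900+1.5024 ≈ -0.0876
φ3=240.0° → target in arm frame (0.0090, -0.1143)
  A cos θ + B sin θ = C:  0.0810·cos θ + -0.2364·sin θ = -0.0480
  γ=atan2(-0.2364,0.0810)=-1.2406;  ψ=arccos(-0.1921)=1.7641;  θ3=γ+ψ≈0.5236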